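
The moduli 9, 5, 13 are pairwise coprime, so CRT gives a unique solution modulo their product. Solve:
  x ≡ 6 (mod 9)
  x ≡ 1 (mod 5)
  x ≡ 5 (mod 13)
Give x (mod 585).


Moduli 9, 5, 13 are pairwise coprime; by CRT there is a unique solution modulo M = 9 · 5 · 13 = 585.
Solve pairwise, accumulating the modulus:
  Start with x ≡ 6 (mod 9).
  Combine with x ≡ 1 (mod 5): since gcd(9, 5) = 1, we get a unique residue mod 45.
    Write x = 6 + 9·t and substitute into x ≡ 1 (mod 5): 9·t ≡ 1 − 6 = -5 (mod 5).
    Reduce coefficients mod 5: 4·t ≡ 0 (mod 5).
    The inverse of 4 mod 5 is 4 (since 4·4 = 16 = 3·5 + 1), so t ≡ 4·0 = 0 ≡ 0 (mod 5).
    Then x = 6 + 9·0 = 6, valid modulo lcm(9, 5) = 45: x ≡ 6 (mod 45).
  Combine with x ≡ 5 (mod 13): since gcd(45, 13) = 1, we get a unique residue mod 585.
    Write x = 6 + 45·t and substitute into x ≡ 5 (mod 13): 45·t ≡ 5 − 6 = -1 (mod 13).
    Reduce coefficients mod 13: 6·t ≡ 12 (mod 13).
    The inverse of 6 mod 13 is 11 (since 6·11 = 66 = 5·13 + 1), so t ≡ 11·12 = 132 ≡ 2 (mod 13).
    Then x = 6 + 45·2 = 96, valid modulo lcm(45, 13) = 585: x ≡ 96 (mod 585).
Verify: 96 mod 9 = 6 ✓, 96 mod 5 = 1 ✓, 96 mod 13 = 5 ✓.

x ≡ 96 (mod 585).


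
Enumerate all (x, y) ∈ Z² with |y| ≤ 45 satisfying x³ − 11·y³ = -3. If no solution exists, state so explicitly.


The equation is x³ - 11y³ = -3. For fixed y, x³ = 11·y³ − 3, so a solution requires the RHS to be a perfect cube.
Strategy: iterate y from -45 to 45, compute RHS = 11·y³ − 3, and check whether it is a (positive or negative) perfect cube.
Check small values of y:
  y = 0: RHS = -3 is not a perfect cube.
  y = 1: RHS = 8 = (2)³ ⇒ x = 2 works.
  y = -1: RHS = -14 is not a perfect cube.
  y = 2: RHS = 85 is not a perfect cube.
  y = -2: RHS = -91 is not a perfect cube.
  y = 3: RHS = 294 is not a perfect cube.
  y = -3: RHS = -300 is not a perfect cube.
Continuing the search up to |y| = 45 finds no further solutions beyond those listed.
Collected solutions: (2, 1).

Solutions (with |y| ≤ 45): (2, 1).


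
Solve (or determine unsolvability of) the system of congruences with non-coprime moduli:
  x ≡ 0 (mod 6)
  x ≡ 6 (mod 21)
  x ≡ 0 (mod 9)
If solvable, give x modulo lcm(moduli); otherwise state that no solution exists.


Moduli 6, 21, 9 are not pairwise coprime, so CRT works modulo lcm(m_i) when all pairwise compatibility conditions hold.
Pairwise compatibility: gcd(m_i, m_j) must divide a_i - a_j for every pair.
Merge one congruence at a time:
  Start: x ≡ 0 (mod 6).
  Combine with x ≡ 6 (mod 21): gcd(6, 21) = 3; 6 - 0 = 6, which IS divisible by 3, so compatible.
    Write x = 0 + 6·t and substitute into x ≡ 6 (mod 21): 6·t ≡ 6 − 0 = 6 (mod 21).
    Divide the congruence (and modulus) by g = 3: 2·t ≡ 2 (mod 7).
    The inverse of 2 mod 7 is 4 (since 2·4 = 8 = 1·7 + 1), so t ≡ 4·2 = 8 ≡ 1 (mod 7).
    Then x = 0 + 6·1 = 6, valid modulo lcm(6, 21) = 42: x ≡ 6 (mod 42).
  Combine with x ≡ 0 (mod 9): gcd(42, 9) = 3; 0 - 6 = -6, which IS divisible by 3, so compatible.
    Write x = 6 + 42·t and substitute into x ≡ 0 (mod 9): 42·t ≡ 0 − 6 = -6 (mod 9).
    Divide the congruence (and modulus) by g = 3: 14·t ≡ -2 (mod 3).
    Reduce coefficients mod 3: 2·t ≡ 1 (mod 3).
    The inverse of 2 mod 3 is 2 (since 2·2 = 4 = 1·3 + 1), so t ≡ 2·1 = 2 ≡ 2 (mod 3).
    Then x = 6 + 42·2 = 90, valid modulo lcm(42, 9) = 126: x ≡ 90 (mod 126).
Verify: 90 mod 6 = 0, 90 mod 21 = 6, 90 mod 9 = 0.

x ≡ 90 (mod 126).


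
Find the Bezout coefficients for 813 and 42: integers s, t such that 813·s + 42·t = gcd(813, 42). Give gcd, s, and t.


Euclidean algorithm on (813, 42) — divide until remainder is 0:
  813 = 19 · 42 + 15
  42 = 2 · 15 + 12
  15 = 1 · 12 + 3
  12 = 4 · 3 + 0
gcd(813, 42) = 3.
Track Bezout coefficients alongside the remainders: start with r₀ = 813 = a·1 + b·0 (s = 1, t = 0) and r₁ = 42 = a·0 + b·1 (s = 0, t = 1); each new remainder r_{k+1} = r_{k-1} − q_k·r_k inherits s_{k+1} = s_{k-1} − q_k·s_k, t_{k+1} = t_{k-1} − q_k·t_k, so r_k = a·s_k + b·t_k at every step:
  q = 19: r = 15, s = 1 − 19·0 = 1, t = 0 − 19·1 = -19  (check: 813·1 + 42·(-19) = 15)
  q = 2: r = 12, s = 0 − 2·1 = -2, t = 1 − 2·(-19) = 39  (check: 813·(-2) + 42·39 = 12)
  q = 1: r = 3, s = 1 − 1·(-2) = 3, t = -19 − 1·39 = -58  (check: 813·3 + 42·(-58) = 3)
The row with r = 3 (the gcd) gives the Bezout coefficients s = 3, t = -58.
Result: 813 · (3) + 42 · (-58) = 3.

gcd(813, 42) = 3; s = 3, t = -58 (check: 813·3 + 42·(-58) = 3).


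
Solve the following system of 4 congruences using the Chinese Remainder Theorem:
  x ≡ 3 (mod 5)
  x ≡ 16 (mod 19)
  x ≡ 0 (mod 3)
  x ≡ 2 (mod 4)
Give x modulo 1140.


Product of moduli M = 5 · 19 · 3 · 4 = 1140.
Merge one congruence at a time:
  Start: x ≡ 3 (mod 5).
  Combine with x ≡ 16 (mod 19); new modulus lcm = 95.
    Write x = 3 + 5·t and substitute into x ≡ 16 (mod 19): 5·t ≡ 16 − 3 = 13 (mod 19).
    The inverse of 5 mod 19 is 4 (since 5·4 = 20 = 1·19 + 1), so t ≡ 4·13 = 52 ≡ 14 (mod 19).
    Then x = 3 + 5·14 = 73, valid modulo lcm(5, 19) = 95: x ≡ 73 (mod 95).
  Combine with x ≡ 0 (mod 3); new modulus lcm = 285.
    Write x = 73 + 95·t and substitute into x ≡ 0 (mod 3): 95·t ≡ 0 − 73 = -73 (mod 3).
    Reduce coefficients mod 3: 2·t ≡ 2 (mod 3).
    The inverse of 2 mod 3 is 2 (since 2·2 = 4 = 1·3 + 1), so t ≡ 2·2 = 4 ≡ 1 (mod 3).
    Then x = 73 + 95·1 = 168, valid modulo lcm(95, 3) = 285: x ≡ 168 (mod 285).
  Combine with x ≡ 2 (mod 4); new modulus lcm = 1140.
    Write x = 168 + 285·t and substitute into x ≡ 2 (mod 4): 285·t ≡ 2 − 168 = -166 (mod 4).
    Reduce coefficients mod 4: 1·t ≡ 2 (mod 4).
    So t ≡ 2 (mod 4).
    Then x = 168 + 285·2 = 738, valid modulo lcm(285, 4) = 1140: x ≡ 738 (mod 1140).
Verify against each original: 738 mod 5 = 3, 738 mod 19 = 16, 738 mod 3 = 0, 738 mod 4 = 2.

x ≡ 738 (mod 1140).


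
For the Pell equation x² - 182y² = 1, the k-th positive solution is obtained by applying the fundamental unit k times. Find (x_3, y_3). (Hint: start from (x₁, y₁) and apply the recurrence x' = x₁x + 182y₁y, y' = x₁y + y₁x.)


Step 1: Find the fundamental solution (x₁, y₁) of x² - 182y² = 1.
  Expand √182 as a continued fraction. a₀ = ⌊√182⌋ = 13; iterate m_{k+1} = d_k·a_k − m_k, d_{k+1} = (182 − m_{k+1}²)/d_k, a_{k+1} = ⌊(a₀ + m_{k+1})/d_{k+1}⌋ (starting m₀ = 0, d₀ = 1), with convergents p_k = a_k·p_{k-1} + p_{k-2}, q_k = a_k·q_{k-1} + q_{k-2} (p₋₁ = 1, q₋₁ = 0):
  k = 0: a₀ = 13; p₀/q₀ = 13/1; p₀² − 182·q₀² = 169 − 182 = -13.
  k = 1: m = 13, d = 13, a = ⌊(13 + 13)/13⌋ = 2; p/q = (2·13 + 1)/(2·1 + 0) = 27/2; p² − 182·q² = 729 − 728 = 1.
  The first convergent with p² − 182·q² = 1 gives the fundamental solution (x₁, y₁) = (27, 2).
Step 2: Apply the recurrence (x_{n+1}, y_{n+1}) = (x₁x_n + 182y₁y_n, x₁y_n + y₁x_n) repeatedly.
  From (x_1, y_1) = (27, 2): x_2 = 27·27 + 182·2·2 = 1457; y_2 = 27·2 + 2·27 = 108.
  From (x_2, y_2) = (1457, 108): x_3 = 27·1457 + 182·2·108 = 78651; y_3 = 27·108 + 2·1457 = 5830.
Step 3: Verify x_3² - 182·y_3² = 6185979801 - 6185979800 = 1 (should be 1). ✓

(x_1, y_1) = (27, 2); (x_3, y_3) = (78651, 5830).


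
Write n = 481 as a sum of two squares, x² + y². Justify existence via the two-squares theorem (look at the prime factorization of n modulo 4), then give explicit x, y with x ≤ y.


Step 1: Factor n = 481 = 13 · 37.
Step 2: Check the mod-4 condition on each prime factor: 13 ≡ 1 (mod 4), exponent 1; 37 ≡ 1 (mod 4), exponent 1.
All primes ≡ 3 (mod 4) appear to even exponent (or don't appear), so by the two-squares theorem n IS expressible as a sum of two squares.
Step 3: Build a representation. Here n = 13 · 37 is a product of primes ≡ 1 (mod 4). Each prime p ≡ 1 (mod 4) is itself a sum of two squares; find a² by testing p − a² for a perfect square:
  13: 13 − 1² = 12, 13 − 2² = 9 = 3² ⇒ 13 = 2² + 3².
  37: 37 − 1² = 36 = 6² ⇒ 37 = 1² + 6².
  Combine using the Brahmagupta–Fibonacci identity (a² + b²)(c² + d²) = (ac − bd)² + (ad + bc)² = (ac + bd)² + (ad − bc)²:
  13 · 37 = 481: from (2² + 3²)(1² + 6²), take (2·1 − 3·6, 2·6 + 3·1) = (2 − 18, 12 + 3) = (-16, 15); dropping signs (only squares matter) gives (16, 15); check 16² + 15² = 256 + 225 = 481 ✓.
Step 4: Order so x ≤ y and verify: 15² + 16² = 225 + 256 = 481 = n. ✓

n = 481 = 15² + 16² (one valid representation with x ≤ y).


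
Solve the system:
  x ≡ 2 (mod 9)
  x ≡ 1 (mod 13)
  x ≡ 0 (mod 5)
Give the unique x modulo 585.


Moduli 9, 13, 5 are pairwise coprime; by CRT there is a unique solution modulo M = 9 · 13 · 5 = 585.
Solve pairwise, accumulating the modulus:
  Start with x ≡ 2 (mod 9).
  Combine with x ≡ 1 (mod 13): since gcd(9, 13) = 1, we get a unique residue mod 117.
    Write x = 2 + 9·t and substitute into x ≡ 1 (mod 13): 9·t ≡ 1 − 2 = -1 (mod 13).
    Reduce coefficients mod 13: 9·t ≡ 12 (mod 13).
    The inverse of 9 mod 13 is 3 (since 9·3 = 27 = 2·13 + 1), so t ≡ 3·12 = 36 ≡ 10 (mod 13).
    Then x = 2 + 9·10 = 92, valid modulo lcm(9, 13) = 117: x ≡ 92 (mod 117).
  Combine with x ≡ 0 (mod 5): since gcd(117, 5) = 1, we get a unique residue mod 585.
    Write x = 92 + 117·t and substitute into x ≡ 0 (mod 5): 117·t ≡ 0 − 92 = -92 (mod 5).
    Reduce coefficients mod 5: 2·t ≡ 3 (mod 5).
    The inverse of 2 mod 5 is 3 (since 2·3 = 6 = 1·5 + 1), so t ≡ 3·3 = 9 ≡ 4 (mod 5).
    Then x = 92 + 117·4 = 560, valid modulo lcm(117, 5) = 585: x ≡ 560 (mod 585).
Verify: 560 mod 9 = 2 ✓, 560 mod 13 = 1 ✓, 560 mod 5 = 0 ✓.

x ≡ 560 (mod 585).


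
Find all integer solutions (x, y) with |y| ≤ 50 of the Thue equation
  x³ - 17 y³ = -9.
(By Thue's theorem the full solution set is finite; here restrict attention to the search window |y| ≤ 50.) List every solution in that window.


The equation is x³ - 17y³ = -9. For fixed y, x³ = 17·y³ − 9, so a solution requires the RHS to be a perfect cube.
Strategy: iterate y from -50 to 50, compute RHS = 17·y³ − 9, and check whether it is a (positive or negative) perfect cube.
Check small values of y:
  y = 0: RHS = -9 is not a perfect cube.
  y = 1: RHS = 8 = (2)³ ⇒ x = 2 works.
  y = -1: RHS = -26 is not a perfect cube.
  y = 2: RHS = 127 is not a perfect cube.
  y = -2: RHS = -145 is not a perfect cube.
  y = 3: RHS = 450 is not a perfect cube.
  y = -3: RHS = -468 is not a perfect cube.
Continuing the search up to |y| = 50 finds no further solutions beyond those listed.
Collected solutions: (2, 1).

Solutions (with |y| ≤ 50): (2, 1).


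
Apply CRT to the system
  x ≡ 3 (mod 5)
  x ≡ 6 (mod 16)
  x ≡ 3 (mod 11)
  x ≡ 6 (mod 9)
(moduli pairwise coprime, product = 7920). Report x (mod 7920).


Product of moduli M = 5 · 16 · 11 · 9 = 7920.
Merge one congruence at a time:
  Start: x ≡ 3 (mod 5).
  Combine with x ≡ 6 (mod 16); new modulus lcm = 80.
    Write x = 3 + 5·t and substitute into x ≡ 6 (mod 16): 5·t ≡ 6 − 3 = 3 (mod 16).
    The inverse of 5 mod 16 is 13 (since 5·13 = 65 = 4·16 + 1), so t ≡ 13·3 = 39 ≡ 7 (mod 16).
    Then x = 3 + 5·7 = 38, valid modulo lcm(5, 16) = 80: x ≡ 38 (mod 80).
  Combine with x ≡ 3 (mod 11); new modulus lcm = 880.
    Write x = 38 + 80·t and substitute into x ≡ 3 (mod 11): 80·t ≡ 3 − 38 = -35 (mod 11).
    Reduce coefficients mod 11: 3·t ≡ 9 (mod 11).
    The inverse of 3 mod 11 is 4 (since 3·4 = 12 = 1·11 + 1), so t ≡ 4·9 = 36 ≡ 3 (mod 11).
    Then x = 38 + 80·3 = 278, valid modulo lcm(80, 11) = 880: x ≡ 278 (mod 880).
  Combine with x ≡ 6 (mod 9); new modulus lcm = 7920.
    Write x = 278 + 880·t and substitute into x ≡ 6 (mod 9): 880·t ≡ 6 − 278 = -272 (mod 9).
    Reduce coefficients mod 9: 7·t ≡ 7 (mod 9).
    The inverse of 7 mod 9 is 4 (since 7·4 = 28 = 3·9 + 1), so t ≡ 4·7 = 28 ≡ 1 (mod 9).
    Then x = 278 + 880·1 = 1158, valid modulo lcm(880, 9) = 7920: x ≡ 1158 (mod 7920).
Verify against each original: 1158 mod 5 = 3, 1158 mod 16 = 6, 1158 mod 11 = 3, 1158 mod 9 = 6.

x ≡ 1158 (mod 7920).


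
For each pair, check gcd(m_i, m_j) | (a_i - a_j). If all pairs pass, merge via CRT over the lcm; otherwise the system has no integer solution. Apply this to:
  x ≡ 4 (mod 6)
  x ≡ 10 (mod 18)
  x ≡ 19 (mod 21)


Moduli 6, 18, 21 are not pairwise coprime, so CRT works modulo lcm(m_i) when all pairwise compatibility conditions hold.
Pairwise compatibility: gcd(m_i, m_j) must divide a_i - a_j for every pair.
Merge one congruence at a time:
  Start: x ≡ 4 (mod 6).
  Combine with x ≡ 10 (mod 18): gcd(6, 18) = 6; 10 - 4 = 6, which IS divisible by 6, so compatible.
    Write x = 4 + 6·t and substitute into x ≡ 10 (mod 18): 6·t ≡ 10 − 4 = 6 (mod 18).
    Divide the congruence (and modulus) by g = 6: 1·t ≡ 1 (mod 3).
    So t ≡ 1 (mod 3).
    Then x = 4 + 6·1 = 10, valid modulo lcm(6, 18) = 18: x ≡ 10 (mod 18).
  Combine with x ≡ 19 (mod 21): gcd(18, 21) = 3; 19 - 10 = 9, which IS divisible by 3, so compatible.
    Write x = 10 + 18·t and substitute into x ≡ 19 (mod 21): 18·t ≡ 19 − 10 = 9 (mod 21).
    Divide the congruence (and modulus) by g = 3: 6·t ≡ 3 (mod 7).
    The inverse of 6 mod 7 is 6 (since 6·6 = 36 = 5·7 + 1), so t ≡ 6·3 = 18 ≡ 4 (mod 7).
    Then x = 10 + 18·4 = 82, valid modulo lcm(18, 21) = 126: x ≡ 82 (mod 126).
Verify: 82 mod 6 = 4, 82 mod 18 = 10, 82 mod 21 = 19.

x ≡ 82 (mod 126).


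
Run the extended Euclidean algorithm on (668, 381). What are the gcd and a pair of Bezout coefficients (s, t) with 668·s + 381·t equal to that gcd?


Euclidean algorithm on (668, 381) — divide until remainder is 0:
  668 = 1 · 381 + 287
  381 = 1 · 287 + 94
  287 = 3 · 94 + 5
  94 = 18 · 5 + 4
  5 = 1 · 4 + 1
  4 = 4 · 1 + 0
gcd(668, 381) = 1.
Track Bezout coefficients alongside the remainders: start with r₀ = 668 = a·1 + b·0 (s = 1, t = 0) and r₁ = 381 = a·0 + b·1 (s = 0, t = 1); each new remainder r_{k+1} = r_{k-1} − q_k·r_k inherits s_{k+1} = s_{k-1} − q_k·s_k, t_{k+1} = t_{k-1} − q_k·t_k, so r_k = a·s_k + b·t_k at every step:
  q = 1: r = 287, s = 1 − 1·0 = 1, t = 0 − 1·1 = -1  (check: 668·1 + 381·(-1) = 287)
  q = 1: r = 94, s = 0 − 1·1 = -1, t = 1 − 1·(-1) = 2  (check: 668·(-1) + 381·2 = 94)
  q = 3: r = 5, s = 1 − 3·(-1) = 4, t = -1 − 3·2 = -7  (check: 668·4 + 381·(-7) = 5)
  q = 18: r = 4, s = -1 − 18·4 = -73, t = 2 − 18·(-7) = 128  (check: 668·(-73) + 381·128 = 4)
  q = 1: r = 1, s = 4 − 1·(-73) = 77, t = -7 − 1·128 = -135  (check: 668·77 + 381·(-135) = 1)
The row with r = 1 (the gcd) gives the Bezout coefficients s = 77, t = -135.
Result: 668 · (77) + 381 · (-135) = 1.

gcd(668, 381) = 1; s = 77, t = -135 (check: 668·77 + 381·(-135) = 1).


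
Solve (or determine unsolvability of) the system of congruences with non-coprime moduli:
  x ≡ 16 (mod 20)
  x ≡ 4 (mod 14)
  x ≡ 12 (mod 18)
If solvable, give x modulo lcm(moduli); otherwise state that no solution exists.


Moduli 20, 14, 18 are not pairwise coprime, so CRT works modulo lcm(m_i) when all pairwise compatibility conditions hold.
Pairwise compatibility: gcd(m_i, m_j) must divide a_i - a_j for every pair.
Merge one congruence at a time:
  Start: x ≡ 16 (mod 20).
  Combine with x ≡ 4 (mod 14): gcd(20, 14) = 2; 4 - 16 = -12, which IS divisible by 2, so compatible.
    Write x = 16 + 20·t and substitute into x ≡ 4 (mod 14): 20·t ≡ 4 − 16 = -12 (mod 14).
    Divide the congruence (and modulus) by g = 2: 10·t ≡ -6 (mod 7).
    Reduce coefficients mod 7: 3·t ≡ 1 (mod 7).
    The inverse of 3 mod 7 is 5 (since 3·5 = 15 = 2·7 + 1), so t ≡ 5·1 = 5 ≡ 5 (mod 7).
    Then x = 16 + 20·5 = 116, valid modulo lcm(20, 14) = 140: x ≡ 116 (mod 140).
  Combine with x ≡ 12 (mod 18): gcd(140, 18) = 2; 12 - 116 = -104, which IS divisible by 2, so compatible.
    Write x = 116 + 140·t and substitute into x ≡ 12 (mod 18): 140·t ≡ 12 − 116 = -104 (mod 18).
    Divide the congruence (and modulus) by g = 2: 70·t ≡ -52 (mod 9).
    Reduce coefficients mod 9: 7·t ≡ 2 (mod 9).
    The inverse of 7 mod 9 is 4 (since 7·4 = 28 = 3·9 + 1), so t ≡ 4·2 = 8 ≡ 8 (mod 9).
    Then x = 116 + 140·8 = 1236, valid modulo lcm(140, 18) = 1260: x ≡ 1236 (mod 1260).
Verify: 1236 mod 20 = 16, 1236 mod 14 = 4, 1236 mod 18 = 12.

x ≡ 1236 (mod 1260).


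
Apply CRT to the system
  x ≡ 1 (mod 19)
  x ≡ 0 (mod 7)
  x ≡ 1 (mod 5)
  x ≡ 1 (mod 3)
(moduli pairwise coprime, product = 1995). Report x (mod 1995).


Product of moduli M = 19 · 7 · 5 · 3 = 1995.
Merge one congruence at a time:
  Start: x ≡ 1 (mod 19).
  Combine with x ≡ 0 (mod 7); new modulus lcm = 133.
    Write x = 1 + 19·t and substitute into x ≡ 0 (mod 7): 19·t ≡ 0 − 1 = -1 (mod 7).
    Reduce coefficients mod 7: 5·t ≡ 6 (mod 7).
    The inverse of 5 mod 7 is 3 (since 5·3 = 15 = 2·7 + 1), so t ≡ 3·6 = 18 ≡ 4 (mod 7).
    Then x = 1 + 19·4 = 77, valid modulo lcm(19, 7) = 133: x ≡ 77 (mod 133).
  Combine with x ≡ 1 (mod 5); new modulus lcm = 665.
    Write x = 77 + 133·t and substitute into x ≡ 1 (mod 5): 133·t ≡ 1 − 77 = -76 (mod 5).
    Reduce coefficients mod 5: 3·t ≡ 4 (mod 5).
    The inverse of 3 mod 5 is 2 (since 3·2 = 6 = 1·5 + 1), so t ≡ 2·4 = 8 ≡ 3 (mod 5).
    Then x = 77 + 133·3 = 476, valid modulo lcm(133, 5) = 665: x ≡ 476 (mod 665).
  Combine with x ≡ 1 (mod 3); new modulus lcm = 1995.
    Write x = 476 + 665·t and substitute into x ≡ 1 (mod 3): 665·t ≡ 1 − 476 = -475 (mod 3).
    Reduce coefficients mod 3: 2·t ≡ 2 (mod 3).
    The inverse of 2 mod 3 is 2 (since 2·2 = 4 = 1·3 + 1), so t ≡ 2·2 = 4 ≡ 1 (mod 3).
    Then x = 476 + 665·1 = 1141, valid modulo lcm(665, 3) = 1995: x ≡ 1141 (mod 1995).
Verify against each original: 1141 mod 19 = 1, 1141 mod 7 = 0, 1141 mod 5 = 1, 1141 mod 3 = 1.

x ≡ 1141 (mod 1995).


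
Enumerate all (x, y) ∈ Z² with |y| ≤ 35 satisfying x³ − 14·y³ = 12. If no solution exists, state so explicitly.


The equation is x³ - 14y³ = 12. For fixed y, x³ = 14·y³ + 12, so a solution requires the RHS to be a perfect cube.
Strategy: iterate y from -35 to 35, compute RHS = 14·y³ + 12, and check whether it is a (positive or negative) perfect cube.
Check small values of y:
  y = 0: RHS = 12 is not a perfect cube.
  y = 1: RHS = 26 is not a perfect cube.
  y = -1: RHS = -2 is not a perfect cube.
  y = 2: RHS = 124 is not a perfect cube.
  y = -2: RHS = -100 is not a perfect cube.
  y = 3: RHS = 390 is not a perfect cube.
  y = -3: RHS = -366 is not a perfect cube.
Continuing the search up to |y| = 35 finds no solutions either.
No (x, y) in the scanned range satisfies the equation.

No integer solutions with |y| ≤ 35.


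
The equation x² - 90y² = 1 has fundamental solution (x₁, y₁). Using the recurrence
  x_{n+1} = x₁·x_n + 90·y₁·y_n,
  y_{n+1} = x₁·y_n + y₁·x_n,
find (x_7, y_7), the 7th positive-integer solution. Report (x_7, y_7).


Step 1: Find the fundamental solution (x₁, y₁) of x² - 90y² = 1.
  Expand √90 as a continued fraction. a₀ = ⌊√90⌋ = 9; iterate m_{k+1} = d_k·a_k − m_k, d_{k+1} = (90 − m_{k+1}²)/d_k, a_{k+1} = ⌊(a₀ + m_{k+1})/d_{k+1}⌋ (starting m₀ = 0, d₀ = 1), with convergents p_k = a_k·p_{k-1} + p_{k-2}, q_k = a_k·q_{k-1} + q_{k-2} (p₋₁ = 1, q₋₁ = 0):
  k = 0: a₀ = 9; p₀/q₀ = 9/1; p₀² − 90·q₀² = 81 − 90 = -9.
  k = 1: m = 9, d = 9, a = ⌊(9 + 9)/9⌋ = 2; p/q = (2·9 + 1)/(2·1 + 0) = 19/2; p² − 90·q² = 361 − 360 = 1.
  The first convergent with p² − 90·q² = 1 gives the fundamental solution (x₁, y₁) = (19, 2).
Step 2: Apply the recurrence (x_{n+1}, y_{n+1}) = (x₁x_n + 90y₁y_n, x₁y_n + y₁x_n) repeatedly.
  From (x_1, y_1) = (19, 2): x_2 = 19·19 + 90·2·2 = 721; y_2 = 19·2 + 2·19 = 76.
  From (x_2, y_2) = (721, 76): x_3 = 19·721 + 90·2·76 = 27379; y_3 = 19·76 + 2·721 = 2886.
  From (x_3, y_3) = (27379, 2886): x_4 = 19·27379 + 90·2·2886 = 1039681; y_4 = 19·2886 + 2·27379 = 109592.
  From (x_4, y_4) = (1039681, 109592): x_5 = 19·1039681 + 90·2·109592 = 39480499; y_5 = 19·109592 + 2·1039681 = 4161610.
  From (x_5, y_5) = (39480499, 4161610): x_6 = 19·39480499 + 90·2·4161610 = 1499219281; y_6 = 19·4161610 + 2·39480499 = 158031588.
  From (x_6, y_6) = (1499219281, 158031588): x_7 = 19·1499219281 + 90·2·158031588 = 56930852179; y_7 = 19·158031588 + 2·1499219281 = 6001038734.
Step 3: Verify x_7² - 90·y_7² = 3241121929827149048041 - 3241121929827149048040 = 1 (should be 1). ✓

(x_1, y_1) = (19, 2); (x_7, y_7) = (56930852179, 6001038734).


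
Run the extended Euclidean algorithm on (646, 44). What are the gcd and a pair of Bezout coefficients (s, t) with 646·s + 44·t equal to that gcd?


Euclidean algorithm on (646, 44) — divide until remainder is 0:
  646 = 14 · 44 + 30
  44 = 1 · 30 + 14
  30 = 2 · 14 + 2
  14 = 7 · 2 + 0
gcd(646, 44) = 2.
Track Bezout coefficients alongside the remainders: start with r₀ = 646 = a·1 + b·0 (s = 1, t = 0) and r₁ = 44 = a·0 + b·1 (s = 0, t = 1); each new remainder r_{k+1} = r_{k-1} − q_k·r_k inherits s_{k+1} = s_{k-1} − q_k·s_k, t_{k+1} = t_{k-1} − q_k·t_k, so r_k = a·s_k + b·t_k at every step:
  q = 14: r = 30, s = 1 − 14·0 = 1, t = 0 − 14·1 = -14  (check: 646·1 + 44·(-14) = 30)
  q = 1: r = 14, s = 0 − 1·1 = -1, t = 1 − 1·(-14) = 15  (check: 646·(-1) + 44·15 = 14)
  q = 2: r = 2, s = 1 − 2·(-1) = 3, t = -14 − 2·15 = -44  (check: 646·3 + 44·(-44) = 2)
The row with r = 2 (the gcd) gives the Bezout coefficients s = 3, t = -44.
Result: 646 · (3) + 44 · (-44) = 2.

gcd(646, 44) = 2; s = 3, t = -44 (check: 646·3 + 44·(-44) = 2).


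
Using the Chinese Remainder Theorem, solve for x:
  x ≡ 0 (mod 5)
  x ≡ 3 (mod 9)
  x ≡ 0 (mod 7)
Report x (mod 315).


Moduli 5, 9, 7 are pairwise coprime; by CRT there is a unique solution modulo M = 5 · 9 · 7 = 315.
Solve pairwise, accumulating the modulus:
  Start with x ≡ 0 (mod 5).
  Combine with x ≡ 3 (mod 9): since gcd(5, 9) = 1, we get a unique residue mod 45.
    Write x = 0 + 5·t and substitute into x ≡ 3 (mod 9): 5·t ≡ 3 − 0 = 3 (mod 9).
    The inverse of 5 mod 9 is 2 (since 5·2 = 10 = 1·9 + 1), so t ≡ 2·3 = 6 ≡ 6 (mod 9).
    Then x = 0 + 5·6 = 30, valid modulo lcm(5, 9) = 45: x ≡ 30 (mod 45).
  Combine with x ≡ 0 (mod 7): since gcd(45, 7) = 1, we get a unique residue mod 315.
    Write x = 30 + 45·t and substitute into x ≡ 0 (mod 7): 45·t ≡ 0 − 30 = -30 (mod 7).
    Reduce coefficients mod 7: 3·t ≡ 5 (mod 7).
    The inverse of 3 mod 7 is 5 (since 3·5 = 15 = 2·7 + 1), so t ≡ 5·5 = 25 ≡ 4 (mod 7).
    Then x = 30 + 45·4 = 210, valid modulo lcm(45, 7) = 315: x ≡ 210 (mod 315).
Verify: 210 mod 5 = 0 ✓, 210 mod 9 = 3 ✓, 210 mod 7 = 0 ✓.

x ≡ 210 (mod 315).


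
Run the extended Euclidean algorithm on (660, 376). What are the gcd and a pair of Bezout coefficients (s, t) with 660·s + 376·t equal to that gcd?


Euclidean algorithm on (660, 376) — divide until remainder is 0:
  660 = 1 · 376 + 284
  376 = 1 · 284 + 92
  284 = 3 · 92 + 8
  92 = 11 · 8 + 4
  8 = 2 · 4 + 0
gcd(660, 376) = 4.
Track Bezout coefficients alongside the remainders: start with r₀ = 660 = a·1 + b·0 (s = 1, t = 0) and r₁ = 376 = a·0 + b·1 (s = 0, t = 1); each new remainder r_{k+1} = r_{k-1} − q_k·r_k inherits s_{k+1} = s_{k-1} − q_k·s_k, t_{k+1} = t_{k-1} − q_k·t_k, so r_k = a·s_k + b·t_k at every step:
  q = 1: r = 284, s = 1 − 1·0 = 1, t = 0 − 1·1 = -1  (check: 660·1 + 376·(-1) = 284)
  q = 1: r = 92, s = 0 − 1·1 = -1, t = 1 − 1·(-1) = 2  (check: 660·(-1) + 376·2 = 92)
  q = 3: r = 8, s = 1 − 3·(-1) = 4, t = -1 − 3·2 = -7  (check: 660·4 + 376·(-7) = 8)
  q = 11: r = 4, s = -1 − 11·4 = -45, t = 2 − 11·(-7) = 79  (check: 660·(-45) + 376·79 = 4)
The row with r = 4 (the gcd) gives the Bezout coefficients s = -45, t = 79.
Result: 660 · (-45) + 376 · (79) = 4.

gcd(660, 376) = 4; s = -45, t = 79 (check: 660·(-45) + 376·79 = 4).


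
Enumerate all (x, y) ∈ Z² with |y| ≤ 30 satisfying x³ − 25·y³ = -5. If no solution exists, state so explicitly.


The equation is x³ - 25y³ = -5. For fixed y, x³ = 25·y³ − 5, so a solution requires the RHS to be a perfect cube.
Strategy: iterate y from -30 to 30, compute RHS = 25·y³ − 5, and check whether it is a (positive or negative) perfect cube.
Check small values of y:
  y = 0: RHS = -5 is not a perfect cube.
  y = 1: RHS = 20 is not a perfect cube.
  y = -1: RHS = -30 is not a perfect cube.
  y = 2: RHS = 195 is not a perfect cube.
  y = -2: RHS = -205 is not a perfect cube.
  y = 3: RHS = 670 is not a perfect cube.
  y = -3: RHS = -680 is not a perfect cube.
Continuing the search up to |y| = 30 finds no solutions either.
No (x, y) in the scanned range satisfies the equation.

No integer solutions with |y| ≤ 30.


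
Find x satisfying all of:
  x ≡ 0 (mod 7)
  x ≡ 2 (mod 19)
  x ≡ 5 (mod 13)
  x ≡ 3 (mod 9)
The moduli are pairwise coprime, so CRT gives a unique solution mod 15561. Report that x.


Product of moduli M = 7 · 19 · 13 · 9 = 15561.
Merge one congruence at a time:
  Start: x ≡ 0 (mod 7).
  Combine with x ≡ 2 (mod 19); new modulus lcm = 133.
    Write x = 0 + 7·t and substitute into x ≡ 2 (mod 19): 7·t ≡ 2 − 0 = 2 (mod 19).
    The inverse of 7 mod 19 is 11 (since 7·11 = 77 = 4·19 + 1), so t ≡ 11·2 = 22 ≡ 3 (mod 19).
    Then x = 0 + 7·3 = 21, valid modulo lcm(7, 19) = 133: x ≡ 21 (mod 133).
  Combine with x ≡ 5 (mod 13); new modulus lcm = 1729.
    Write x = 21 + 133·t and substitute into x ≡ 5 (mod 13): 133·t ≡ 5 − 21 = -16 (mod 13).
    Reduce coefficients mod 13: 3·t ≡ 10 (mod 13).
    The inverse of 3 mod 13 is 9 (since 3·9 = 27 = 2·13 + 1), so t ≡ 9·10 = 90 ≡ 12 (mod 13).
    Then x = 21 + 133·12 = 1617, valid modulo lcm(133, 13) = 1729: x ≡ 1617 (mod 1729).
  Combine with x ≡ 3 (mod 9); new modulus lcm = 15561.
    Write x = 1617 + 1729·t and substitute into x ≡ 3 (mod 9): 1729·t ≡ 3 − 1617 = -1614 (mod 9).
    Reduce coefficients mod 9: 1·t ≡ 6 (mod 9).
    So t ≡ 6 (mod 9).
    Then x = 1617 + 1729·6 = 11991, valid modulo lcm(1729, 9) = 15561: x ≡ 11991 (mod 15561).
Verify against each original: 11991 mod 7 = 0, 11991 mod 19 = 2, 11991 mod 13 = 5, 11991 mod 9 = 3.

x ≡ 11991 (mod 15561).


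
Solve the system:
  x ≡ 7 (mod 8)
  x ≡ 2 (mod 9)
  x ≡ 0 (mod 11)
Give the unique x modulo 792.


Moduli 8, 9, 11 are pairwise coprime; by CRT there is a unique solution modulo M = 8 · 9 · 11 = 792.
Solve pairwise, accumulating the modulus:
  Start with x ≡ 7 (mod 8).
  Combine with x ≡ 2 (mod 9): since gcd(8, 9) = 1, we get a unique residue mod 72.
    Write x = 7 + 8·t and substitute into x ≡ 2 (mod 9): 8·t ≡ 2 − 7 = -5 (mod 9).
    Reduce coefficients mod 9: 8·t ≡ 4 (mod 9).
    The inverse of 8 mod 9 is 8 (since 8·8 = 64 = 7·9 + 1), so t ≡ 8·4 = 32 ≡ 5 (mod 9).
    Then x = 7 + 8·5 = 47, valid modulo lcm(8, 9) = 72: x ≡ 47 (mod 72).
  Combine with x ≡ 0 (mod 11): since gcd(72, 11) = 1, we get a unique residue mod 792.
    Write x = 47 + 72·t and substitute into x ≡ 0 (mod 11): 72·t ≡ 0 − 47 = -47 (mod 11).
    Reduce coefficients mod 11: 6·t ≡ 8 (mod 11).
    The inverse of 6 mod 11 is 2 (since 6·2 = 12 = 1·11 + 1), so t ≡ 2·8 = 16 ≡ 5 (mod 11).
    Then x = 47 + 72·5 = 407, valid modulo lcm(72, 11) = 792: x ≡ 407 (mod 792).
Verify: 407 mod 8 = 7 ✓, 407 mod 9 = 2 ✓, 407 mod 11 = 0 ✓.

x ≡ 407 (mod 792).


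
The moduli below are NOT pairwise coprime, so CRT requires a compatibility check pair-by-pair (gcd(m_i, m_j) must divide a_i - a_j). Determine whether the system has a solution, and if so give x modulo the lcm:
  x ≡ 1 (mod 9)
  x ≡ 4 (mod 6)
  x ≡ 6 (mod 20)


Moduli 9, 6, 20 are not pairwise coprime, so CRT works modulo lcm(m_i) when all pairwise compatibility conditions hold.
Pairwise compatibility: gcd(m_i, m_j) must divide a_i - a_j for every pair.
Merge one congruence at a time:
  Start: x ≡ 1 (mod 9).
  Combine with x ≡ 4 (mod 6): gcd(9, 6) = 3; 4 - 1 = 3, which IS divisible by 3, so compatible.
    Write x = 1 + 9·t and substitute into x ≡ 4 (mod 6): 9·t ≡ 4 − 1 = 3 (mod 6).
    Divide the congruence (and modulus) by g = 3: 3·t ≡ 1 (mod 2).
    Reduce coefficients mod 2: 1·t ≡ 1 (mod 2).
    So t ≡ 1 (mod 2).
    Then x = 1 + 9·1 = 10, valid modulo lcm(9, 6) = 18: x ≡ 10 (mod 18).
  Combine with x ≡ 6 (mod 20): gcd(18, 20) = 2; 6 - 10 = -4, which IS divisible by 2, so compatible.
    Write x = 10 + 18·t and substitute into x ≡ 6 (mod 20): 18·t ≡ 6 − 10 = -4 (mod 20).
    Divide the congruence (and modulus) by g = 2: 9·t ≡ -2 (mod 10).
    Reduce coefficients mod 10: 9·t ≡ 8 (mod 10).
    The inverse of 9 mod 10 is 9 (since 9·9 = 81 = 8·10 + 1), so t ≡ 9·8 = 72 ≡ 2 (mod 10).
    Then x = 10 + 18·2 = 46, valid modulo lcm(18, 20) = 180: x ≡ 46 (mod 180).
Verify: 46 mod 9 = 1, 46 mod 6 = 4, 46 mod 20 = 6.

x ≡ 46 (mod 180).


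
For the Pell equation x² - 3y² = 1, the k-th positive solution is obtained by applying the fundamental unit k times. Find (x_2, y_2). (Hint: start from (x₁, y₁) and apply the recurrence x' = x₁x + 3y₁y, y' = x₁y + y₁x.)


Step 1: Find the fundamental solution (x₁, y₁) of x² - 3y² = 1.
  Expand √3 as a continued fraction. a₀ = ⌊√3⌋ = 1; iterate m_{k+1} = d_k·a_k − m_k, d_{k+1} = (3 − m_{k+1}²)/d_k, a_{k+1} = ⌊(a₀ + m_{k+1})/d_{k+1}⌋ (starting m₀ = 0, d₀ = 1), with convergents p_k = a_k·p_{k-1} + p_{k-2}, q_k = a_k·q_{k-1} + q_{k-2} (p₋₁ = 1, q₋₁ = 0):
  k = 0: a₀ = 1; p₀/q₀ = 1/1; p₀² − 3·q₀² = 1 − 3 = -2.
  k = 1: m = 1, d = 2, a = ⌊(1 + 1)/2⌋ = 1; p/q = (1·1 + 1)/(1·1 + 0) = 2/1; p² − 3·q² = 4 − 3 = 1.
  The first convergent with p² − 3·q² = 1 gives the fundamental solution (x₁, y₁) = (2, 1).
Step 2: Apply the recurrence (x_{n+1}, y_{n+1}) = (x₁x_n + 3y₁y_n, x₁y_n + y₁x_n) repeatedly.
  From (x_1, y_1) = (2, 1): x_2 = 2·2 + 3·1·1 = 7; y_2 = 2·1 + 1·2 = 4.
Step 3: Verify x_2² - 3·y_2² = 49 - 48 = 1 (should be 1). ✓

(x_1, y_1) = (2, 1); (x_2, y_2) = (7, 4).


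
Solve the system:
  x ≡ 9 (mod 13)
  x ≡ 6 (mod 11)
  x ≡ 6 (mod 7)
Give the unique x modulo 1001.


Moduli 13, 11, 7 are pairwise coprime; by CRT there is a unique solution modulo M = 13 · 11 · 7 = 1001.
Solve pairwise, accumulating the modulus:
  Start with x ≡ 9 (mod 13).
  Combine with x ≡ 6 (mod 11): since gcd(13, 11) = 1, we get a unique residue mod 143.
    Write x = 9 + 13·t and substitute into x ≡ 6 (mod 11): 13·t ≡ 6 − 9 = -3 (mod 11).
    Reduce coefficients mod 11: 2·t ≡ 8 (mod 11).
    The inverse of 2 mod 11 is 6 (since 2·6 = 12 = 1·11 + 1), so t ≡ 6·8 = 48 ≡ 4 (mod 11).
    Then x = 9 + 13·4 = 61, valid modulo lcm(13, 11) = 143: x ≡ 61 (mod 143).
  Combine with x ≡ 6 (mod 7): since gcd(143, 7) = 1, we get a unique residue mod 1001.
    Write x = 61 + 143·t and substitute into x ≡ 6 (mod 7): 143·t ≡ 6 − 61 = -55 (mod 7).
    Reduce coefficients mod 7: 3·t ≡ 1 (mod 7).
    The inverse of 3 mod 7 is 5 (since 3·5 = 15 = 2·7 + 1), so t ≡ 5·1 = 5 ≡ 5 (mod 7).
    Then x = 61 + 143·5 = 776, valid modulo lcm(143, 7) = 1001: x ≡ 776 (mod 1001).
Verify: 776 mod 13 = 9 ✓, 776 mod 11 = 6 ✓, 776 mod 7 = 6 ✓.

x ≡ 776 (mod 1001).


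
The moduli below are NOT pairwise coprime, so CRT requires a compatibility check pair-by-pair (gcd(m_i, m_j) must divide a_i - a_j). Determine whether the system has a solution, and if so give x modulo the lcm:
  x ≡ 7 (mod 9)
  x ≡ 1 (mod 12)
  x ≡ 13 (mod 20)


Moduli 9, 12, 20 are not pairwise coprime, so CRT works modulo lcm(m_i) when all pairwise compatibility conditions hold.
Pairwise compatibility: gcd(m_i, m_j) must divide a_i - a_j for every pair.
Merge one congruence at a time:
  Start: x ≡ 7 (mod 9).
  Combine with x ≡ 1 (mod 12): gcd(9, 12) = 3; 1 - 7 = -6, which IS divisible by 3, so compatible.
    Write x = 7 + 9·t and substitute into x ≡ 1 (mod 12): 9·t ≡ 1 − 7 = -6 (mod 12).
    Divide the congruence (and modulus) by g = 3: 3·t ≡ -2 (mod 4).
    Reduce coefficients mod 4: 3·t ≡ 2 (mod 4).
    The inverse of 3 mod 4 is 3 (since 3·3 = 9 = 2·4 + 1), so t ≡ 3·2 = 6 ≡ 2 (mod 4).
    Then x = 7 + 9·2 = 25, valid modulo lcm(9, 12) = 36: x ≡ 25 (mod 36).
  Combine with x ≡ 13 (mod 20): gcd(36, 20) = 4; 13 - 25 = -12, which IS divisible by 4, so compatible.
    Write x = 25 + 36·t and substitute into x ≡ 13 (mod 20): 36·t ≡ 13 − 25 = -12 (mod 20).
    Divide the congruence (and modulus) by g = 4: 9·t ≡ -3 (mod 5).
    Reduce coefficients mod 5: 4·t ≡ 2 (mod 5).
    The inverse of 4 mod 5 is 4 (since 4·4 = 16 = 3·5 + 1), so t ≡ 4·2 = 8 ≡ 3 (mod 5).
    Then x = 25 + 36·3 = 133, valid modulo lcm(36, 20) = 180: x ≡ 133 (mod 180).
Verify: 133 mod 9 = 7, 133 mod 12 = 1, 133 mod 20 = 13.

x ≡ 133 (mod 180).


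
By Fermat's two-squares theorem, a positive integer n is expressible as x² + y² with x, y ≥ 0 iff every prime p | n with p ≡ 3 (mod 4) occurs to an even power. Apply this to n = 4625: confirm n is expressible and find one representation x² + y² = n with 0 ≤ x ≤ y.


Step 1: Factor n = 4625 = 5^3 · 37.
Step 2: Check the mod-4 condition on each prime factor: 5 ≡ 1 (mod 4), exponent 3; 37 ≡ 1 (mod 4), exponent 1.
All primes ≡ 3 (mod 4) appear to even exponent (or don't appear), so by the two-squares theorem n IS expressible as a sum of two squares.
Step 3: Build a representation. Group n = k² · m with k = 5 and m = 5 · 37 = 185 (a product of primes ≡ 1 (mod 4)); a representation of m scales to one of n via (k·x)² + (k·y)² = k²(x² + y²). Each prime p ≡ 1 (mod 4) is itself a sum of two squares; find a² by testing p − a² for a perfect square:
  5: 5 − 1² = 4 = 2² ⇒ 5 = 1² + 2².
  37: 37 − 1² = 36 = 6² ⇒ 37 = 1² + 6².
  Combine using the Brahmagupta–Fibonacci identity (a² + b²)(c² + d²) = (ac − bd)² + (ad + bc)² = (ac + bd)² + (ad − bc)²:
  5 · 37 = 185: from (1² + 2²)(1² + 6²), take (1·1 − 2·6, 1·6 + 2·1) = (1 − 12, 6 + 2) = (-11, 8); dropping signs (only squares matter) gives (11, 8); check 11² + 8² = 121 + 64 = 185 ✓.
  Scale by k = 5: (5·11, 5·8) = (55, 40).
Step 4: Order so x ≤ y and verify: 40² + 55² = 1600 + 3025 = 4625 = n. ✓

n = 4625 = 40² + 55² (one valid representation with x ≤ y).


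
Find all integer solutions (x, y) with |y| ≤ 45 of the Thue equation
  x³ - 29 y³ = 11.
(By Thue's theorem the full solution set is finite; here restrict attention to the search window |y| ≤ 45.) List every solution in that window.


The equation is x³ - 29y³ = 11. For fixed y, x³ = 29·y³ + 11, so a solution requires the RHS to be a perfect cube.
Strategy: iterate y from -45 to 45, compute RHS = 29·y³ + 11, and check whether it is a (positive or negative) perfect cube.
Check small values of y:
  y = 0: RHS = 11 is not a perfect cube.
  y = 1: RHS = 40 is not a perfect cube.
  y = -1: RHS = -18 is not a perfect cube.
  y = 2: RHS = 243 is not a perfect cube.
  y = -2: RHS = -221 is not a perfect cube.
  y = 3: RHS = 794 is not a perfect cube.
  y = -3: RHS = -772 is not a perfect cube.
Continuing the search up to |y| = 45 finds no solutions either.
No (x, y) in the scanned range satisfies the equation.

No integer solutions with |y| ≤ 45.


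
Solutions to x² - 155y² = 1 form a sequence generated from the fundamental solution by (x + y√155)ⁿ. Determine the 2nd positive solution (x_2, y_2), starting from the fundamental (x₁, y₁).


Step 1: Find the fundamental solution (x₁, y₁) of x² - 155y² = 1.
  Expand √155 as a continued fraction. a₀ = ⌊√155⌋ = 12; iterate m_{k+1} = d_k·a_k − m_k, d_{k+1} = (155 − m_{k+1}²)/d_k, a_{k+1} = ⌊(a₀ + m_{k+1})/d_{k+1}⌋ (starting m₀ = 0, d₀ = 1), with convergents p_k = a_k·p_{k-1} + p_{k-2}, q_k = a_k·q_{k-1} + q_{k-2} (p₋₁ = 1, q₋₁ = 0):
  k = 0: a₀ = 12; p₀/q₀ = 12/1; p₀² − 155·q₀² = 144 − 155 = -11.
  k = 1: m = 12, d = 11, a = ⌊(12 + 12)/11⌋ = 2; p/q = (2·12 + 1)/(2·1 + 0) = 25/2; p² − 155·q² = 625 − 620 = 5.
  k = 2: m = 10, d = 5, a = ⌊(12 + 10)/5⌋ = 4; p/q = (4·25 + 12)/(4·2 + 1) = 112/9; p² − 155·q² = 12544 − 12555 = -11.
  k = 3: m = 10, d = 11, a = ⌊(12 + 10)/11⌋ = 2; p/q = (2·112 + 25)/(2·9 + 2) = 249/20; p² − 155·q² = 62001 − 62000 = 1.
  The first convergent with p² − 155·q² = 1 gives the fundamental solution (x₁, y₁) = (249, 20).
Step 2: Apply the recurrence (x_{n+1}, y_{n+1}) = (x₁x_n + 155y₁y_n, x₁y_n + y₁x_n) repeatedly.
  From (x_1, y_1) = (249, 20): x_2 = 249·249 + 155·20·20 = 124001; y_2 = 249·20 + 20·249 = 9960.
Step 3: Verify x_2² - 155·y_2² = 15376248001 - 15376248000 = 1 (should be 1). ✓

(x_1, y_1) = (249, 20); (x_2, y_2) = (124001, 9960).


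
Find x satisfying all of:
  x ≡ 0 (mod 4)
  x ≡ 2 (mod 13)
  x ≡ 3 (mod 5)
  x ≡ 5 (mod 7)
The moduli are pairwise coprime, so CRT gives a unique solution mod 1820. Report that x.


Product of moduli M = 4 · 13 · 5 · 7 = 1820.
Merge one congruence at a time:
  Start: x ≡ 0 (mod 4).
  Combine with x ≡ 2 (mod 13); new modulus lcm = 52.
    Write x = 0 + 4·t and substitute into x ≡ 2 (mod 13): 4·t ≡ 2 − 0 = 2 (mod 13).
    The inverse of 4 mod 13 is 10 (since 4·10 = 40 = 3·13 + 1), so t ≡ 10·2 = 20 ≡ 7 (mod 13).
    Then x = 0 + 4·7 = 28, valid modulo lcm(4, 13) = 52: x ≡ 28 (mod 52).
  Combine with x ≡ 3 (mod 5); new modulus lcm = 260.
    Write x = 28 + 52·t and substitute into x ≡ 3 (mod 5): 52·t ≡ 3 − 28 = -25 (mod 5).
    Reduce coefficients mod 5: 2·t ≡ 0 (mod 5).
    The inverse of 2 mod 5 is 3 (since 2·3 = 6 = 1·5 + 1), so t ≡ 3·0 = 0 ≡ 0 (mod 5).
    Then x = 28 + 52·0 = 28, valid modulo lcm(52, 5) = 260: x ≡ 28 (mod 260).
  Combine with x ≡ 5 (mod 7); new modulus lcm = 1820.
    Write x = 28 + 260·t and substitute into x ≡ 5 (mod 7): 260·t ≡ 5 − 28 = -23 (mod 7).
    Reduce coefficients mod 7: 1·t ≡ 5 (mod 7).
    So t ≡ 5 (mod 7).
    Then x = 28 + 260·5 = 1328, valid modulo lcm(260, 7) = 1820: x ≡ 1328 (mod 1820).
Verify against each original: 1328 mod 4 = 0, 1328 mod 13 = 2, 1328 mod 5 = 3, 1328 mod 7 = 5.

x ≡ 1328 (mod 1820).


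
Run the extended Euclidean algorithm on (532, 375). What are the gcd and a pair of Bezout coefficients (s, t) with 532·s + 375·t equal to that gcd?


Euclidean algorithm on (532, 375) — divide until remainder is 0:
  532 = 1 · 375 + 157
  375 = 2 · 157 + 61
  157 = 2 · 61 + 35
  61 = 1 · 35 + 26
  35 = 1 · 26 + 9
  26 = 2 · 9 + 8
  9 = 1 · 8 + 1
  8 = 8 · 1 + 0
gcd(532, 375) = 1.
Track Bezout coefficients alongside the remainders: start with r₀ = 532 = a·1 + b·0 (s = 1, t = 0) and r₁ = 375 = a·0 + b·1 (s = 0, t = 1); each new remainder r_{k+1} = r_{k-1} − q_k·r_k inherits s_{k+1} = s_{k-1} − q_k·s_k, t_{k+1} = t_{k-1} − q_k·t_k, so r_k = a·s_k + b·t_k at every step:
  q = 1: r = 157, s = 1 − 1·0 = 1, t = 0 − 1·1 = -1  (check: 532·1 + 375·(-1) = 157)
  q = 2: r = 61, s = 0 − 2·1 = -2, t = 1 − 2·(-1) = 3  (check: 532·(-2) + 375·3 = 61)
  q = 2: r = 35, s = 1 − 2·(-2) = 5, t = -1 − 2·3 = -7  (check: 532·5 + 375·(-7) = 35)
  q = 1: r = 26, s = -2 − 1·5 = -7, t = 3 − 1·(-7) = 10  (check: 532·(-7) + 375·10 = 26)
  q = 1: r = 9, s = 5 − 1·(-7) = 12, t = -7 − 1·10 = -17  (check: 532·12 + 375·(-17) = 9)
  q = 2: r = 8, s = -7 − 2·12 = -31, t = 10 − 2·(-17) = 44  (check: 532·(-31) + 375·44 = 8)
  q = 1: r = 1, s = 12 − 1·(-31) = 43, t = -17 − 1·44 = -61  (check: 532·43 + 375·(-61) = 1)
The row with r = 1 (the gcd) gives the Bezout coefficients s = 43, t = -61.
Result: 532 · (43) + 375 · (-61) = 1.

gcd(532, 375) = 1; s = 43, t = -61 (check: 532·43 + 375·(-61) = 1).
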